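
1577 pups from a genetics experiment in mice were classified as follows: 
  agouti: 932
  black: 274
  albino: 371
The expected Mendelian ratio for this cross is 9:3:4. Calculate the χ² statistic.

5.238

Expected counts for N = 1577 under a 9:3:4 ratio (total parts = 16):
  agouti: 1577 × 9/16 = 887.0625
  black: 1577 × 3/16 = 295.6875
  albino: 1577 × 4/16 = 394.25
χ² = Σ (O − E)² / E
  agouti: (932 − 887.0625)² / 887.0625 = 2.2765
  black: (274 − 295.6875)² / 295.6875 = 1.5907
  albino: (371 − 394.25)² / 394.25 = 1.3711
χ² = 2.2765 + 1.5907 + 1.3711 = 5.2383 ≈ 5.238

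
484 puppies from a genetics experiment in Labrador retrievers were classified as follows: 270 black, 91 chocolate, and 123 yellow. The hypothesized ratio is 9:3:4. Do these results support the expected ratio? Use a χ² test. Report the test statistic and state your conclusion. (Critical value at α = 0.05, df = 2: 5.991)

0.052; consistent

Expected counts for N = 484 under a 9:3:4 ratio (total parts = 16):
  black: 484 × 9/16 = 272.25
  chocolate: 484 × 3/16 = 90.75
  yellow: 484 × 4/16 = 121
χ² = Σ (O − E)² / E
  black: (270 − 272.25)² / 272.25 = 0.0186
  chocolate: (91 − 90.75)² / 90.75 = 0.0007
  yellow: (123 − 121)² / 121 = 0.0331
χ² = 0.0186 + 0.0007 + 0.0331 = 0.0524 ≈ 0.052
Degrees of freedom = 3 − 1 = 2; critical value at α = 0.05 is 5.991.
Since 0.052 < 5.991, we fail to reject the null hypothesis — the data are consistent with the 9:3:4 ratio.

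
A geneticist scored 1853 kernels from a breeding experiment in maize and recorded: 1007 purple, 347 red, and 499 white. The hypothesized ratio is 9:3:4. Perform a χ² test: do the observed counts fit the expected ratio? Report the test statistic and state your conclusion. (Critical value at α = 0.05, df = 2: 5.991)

Total ratio parts = 16. Expected numbers out of 1853:
  purple: 1853 × 9/16 = 1042.3125
  red: 1853 × 3/16 = 347.4375
  white: 1853 × 4/16 = 463.25
χ² = Σ (O − E)² / E
  purple: (1007 − 1042.3125)² / 1042.3125 = 1.1964
  red: (347 − 347.4375)² / 347.4375 = 0.0006
  white: (499 − 463.25)² / 463.25 = 2.7589
χ² = 1.1964 + 0.0006 + 2.7589 = 3.9559 ≈ 3.956
Degrees of freedom = 3 − 1 = 2; critical value at α = 0.05 is 5.991.
Since 3.956 < 5.991, we fail to reject the null hypothesis — the data are consistent with the 9:3:4 ratio.

3.956; consistent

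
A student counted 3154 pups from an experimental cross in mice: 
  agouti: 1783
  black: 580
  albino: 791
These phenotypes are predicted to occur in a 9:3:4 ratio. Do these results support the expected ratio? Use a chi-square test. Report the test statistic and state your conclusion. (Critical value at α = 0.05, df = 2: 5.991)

0.271; consistent

Expected counts for N = 3154 under a 9:3:4 ratio (total parts = 16):
  agouti: 3154 × 9/16 = 1774.125
  black: 3154 × 3/16 = 591.375
  albino: 3154 × 4/16 = 788.5
χ² = Σ (O − E)² / E
  agouti: (1783 − 1774.125)² / 1774.125 = 0.0444
  black: (580 − 591.375)² / 591.375 = 0.2188
  albino: (791 − 788.5)² / 788.5 = 0.0079
χ² = 0.0444 + 0.2188 + 0.0079 = 0.2711 ≈ 0.271
Degrees of freedom = 3 − 1 = 2; critical value at α = 0.05 is 5.991.
Since 0.271 < 5.991, we fail to reject the null hypothesis — the data are consistent with the 9:3:4 ratio.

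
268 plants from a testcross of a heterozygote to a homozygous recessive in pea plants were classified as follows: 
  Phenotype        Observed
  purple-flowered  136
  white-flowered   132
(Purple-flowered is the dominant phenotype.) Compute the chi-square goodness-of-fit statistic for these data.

A testcross of a heterozygote (Aa × aa) gives a 1:1 phenotypic ratio.
Total ratio parts = 2. Expected numbers out of 268:
  purple-flowered: 268 × 1/2 = 134
  white-flowered: 268 × 1/2 = 134
χ² = Σ (O − E)² / E
  purple-flowered: (136 − 134)² / 134 = 0.0299
  white-flowered: (132 − 134)² / 134 = 0.0299
χ² = 0.0299 + 0.0299 = 0.0598 ≈ 0.060

0.060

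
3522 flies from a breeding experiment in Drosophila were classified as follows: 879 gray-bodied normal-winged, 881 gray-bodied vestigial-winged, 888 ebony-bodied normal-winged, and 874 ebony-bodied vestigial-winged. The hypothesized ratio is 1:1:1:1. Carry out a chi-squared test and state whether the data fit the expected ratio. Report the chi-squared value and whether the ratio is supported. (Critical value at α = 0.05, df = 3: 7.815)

0.115; consistent

The 1:1:1:1 ratio has 4 parts, so with N = 3522 the expected counts are:
  gray-bodied normal-winged: 3522 × 1/4 = 880.5
  gray-bodied vestigial-winged: 3522 × 1/4 = 880.5
  ebony-bodied normal-winged: 3522 × 1/4 = 880.5
  ebony-bodied vestigial-winged: 3522 × 1/4 = 880.5
χ² = Σ (O − E)² / E
  gray-bodied normal-winged: (879 − 880.5)² / 880.5 = 0.0026
  gray-bodied vestigial-winged: (881 − 880.5)² / 880.5 = 0.0003
  ebony-bodied normal-winged: (888 − 880.5)² / 880.5 = 0.0639
  ebony-bodied vestigial-winged: (874 − 880.5)² / 880.5 = 0.0480
χ² = 0.0026 + 0.0003 + 0.0639 + 0.0480 = 0.1148 ≈ 0.115
Degrees of freedom = 4 − 1 = 3; critical value at α = 0.05 is 7.815.
Since 0.115 < 7.815, we fail to reject the null hypothesis — the data are consistent with the 1:1:1:1 ratio.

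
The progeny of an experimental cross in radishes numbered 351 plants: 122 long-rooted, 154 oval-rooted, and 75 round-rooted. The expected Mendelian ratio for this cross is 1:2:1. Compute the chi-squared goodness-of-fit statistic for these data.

The 1:2:1 ratio has 4 parts, so with N = 351 the expected counts are:
  long-rooted: 351 × 1/4 = 87.75
  oval-rooted: 351 × 2/4 = 175.5
  round-rooted: 351 × 1/4 = 87.75
χ² = Σ (O − E)² / E
  long-rooted: (122 − 87.75)² / 87.75 = 13.3682
  oval-rooted: (154 − 175.5)² / 175.5 = 2.6339
  round-rooted: (75 − 87.75)² / 87.75 = 1.8526
χ² = 13.3682 + 2.6339 + 1.8526 = 17.8547 ≈ 17.855

17.855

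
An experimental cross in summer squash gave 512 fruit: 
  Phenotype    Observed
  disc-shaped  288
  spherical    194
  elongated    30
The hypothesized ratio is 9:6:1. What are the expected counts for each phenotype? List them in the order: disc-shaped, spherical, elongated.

288, 192, 32

Total ratio parts = 16. Expected numbers out of 512:
  disc-shaped: 512 × 9/16 = 288
  spherical: 512 × 6/16 = 192
  elongated: 512 × 1/16 = 32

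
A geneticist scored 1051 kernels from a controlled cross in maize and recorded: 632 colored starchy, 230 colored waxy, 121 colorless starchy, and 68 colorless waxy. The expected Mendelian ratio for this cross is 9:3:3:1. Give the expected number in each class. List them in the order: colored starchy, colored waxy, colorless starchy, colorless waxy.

591.1875, 197.0625, 197.0625, 65.6875

Total ratio parts = 16. Expected numbers out of 1051:
  colored starchy: 1051 × 9/16 = 591.1875
  colored waxy: 1051 × 3/16 = 197.0625
  colorless starchy: 1051 × 3/16 = 197.0625
  colorless waxy: 1051 × 1/16 = 65.6875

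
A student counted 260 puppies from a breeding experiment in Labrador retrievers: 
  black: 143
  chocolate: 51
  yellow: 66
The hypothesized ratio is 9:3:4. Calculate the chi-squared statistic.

0.191

Expected counts for N = 260 under a 9:3:4 ratio (total parts = 16):
  black: 260 × 9/16 = 146.25
  chocolate: 260 × 3/16 = 48.75
  yellow: 260 × 4/16 = 65
χ² = Σ (O − E)² / E
  black: (143 − 146.25)² / 146.25 = 0.0722
  chocolate: (51 − 48.75)² / 48.75 = 0.1038
  yellow: (66 − 65)² / 65 = 0.0154
χ² = 0.0722 + 0.1038 + 0.0154 = 0.1914 ≈ 0.191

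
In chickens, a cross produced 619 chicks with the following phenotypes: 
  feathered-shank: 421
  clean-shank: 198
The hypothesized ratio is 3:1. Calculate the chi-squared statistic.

The 3:1 ratio has 4 parts, so with N = 619 the expected counts are:
  feathered-shank: 619 × 3/4 = 464.25
  clean-shank: 619 × 1/4 = 154.75
χ² = Σ (O − E)² / E
  feathered-shank: (421 − 464.25)² / 464.25 = 4.0292
  clean-shank: (198 − 154.75)² / 154.75 = 12.0876
χ² = 4.0292 + 12.0876 = 16.1168 ≈ 16.117

16.117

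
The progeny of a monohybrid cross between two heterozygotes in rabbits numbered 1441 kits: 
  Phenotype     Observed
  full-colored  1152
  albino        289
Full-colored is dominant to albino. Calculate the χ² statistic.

For a monohybrid cross between heterozygotes with complete dominance, the expected phenotypic ratio is 3:1.
Under the 3:1 hypothesis (Σ ratio = 4, N = 1441):
  full-colored: 1441 × 3/4 = 1080.75
  albino: 1441 × 1/4 = 360.25
χ² = Σ (O − E)² / E
  full-colored: (1152 − 1080.75)² / 1080.75 = 4.6973
  albino: (289 − 360.25)² / 360.25 = 14.0918
χ² = 4.6973 + 14.0918 = 18.7891 ≈ 18.789

18.789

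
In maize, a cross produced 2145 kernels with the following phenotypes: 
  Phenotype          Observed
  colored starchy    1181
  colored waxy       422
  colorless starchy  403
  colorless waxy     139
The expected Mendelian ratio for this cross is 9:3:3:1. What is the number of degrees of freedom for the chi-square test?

3

A goodness-of-fit test with 4 phenotype classes has df = 4 − 1 = 3.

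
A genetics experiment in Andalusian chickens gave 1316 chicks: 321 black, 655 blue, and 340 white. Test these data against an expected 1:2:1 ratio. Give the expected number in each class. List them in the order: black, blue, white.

Total ratio parts = 4. Expected numbers out of 1316:
  black: 1316 × 1/4 = 329
  blue: 1316 × 2/4 = 658
  white: 1316 × 1/4 = 329

329, 658, 329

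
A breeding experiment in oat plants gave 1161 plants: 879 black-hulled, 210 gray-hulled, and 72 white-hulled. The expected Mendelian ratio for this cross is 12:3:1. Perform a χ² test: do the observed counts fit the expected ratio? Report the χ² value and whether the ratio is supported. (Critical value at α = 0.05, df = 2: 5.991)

Expected counts for N = 1161 under a 12:3:1 ratio (total parts = 16):
  black-hulled: 1161 × 12/16 = 870.75
  gray-hulled: 1161 × 3/16 = 217.6875
  white-hulled: 1161 × 1/16 = 72.5625
χ² = Σ (O − E)² / E
  black-hulled: (879 − 870.75)² / 870.75 = 0.0782
  gray-hulled: (210 − 217.6875)² / 217.6875 = 0.2715
  white-hulled: (72 − 72.5625)² / 72.5625 = 0.0044
χ² = 0.0782 + 0.2715 + 0.0044 = 0.3541 ≈ 0.354
Degrees of freedom = 3 − 1 = 2; critical value at α = 0.05 is 5.991.
Since 0.354 < 5.991, we fail to reject the null hypothesis — the data are consistent with the 12:3:1 ratio.

0.354; consistent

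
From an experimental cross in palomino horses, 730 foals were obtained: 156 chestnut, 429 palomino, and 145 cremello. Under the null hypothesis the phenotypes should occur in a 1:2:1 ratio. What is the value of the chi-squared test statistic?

Total ratio parts = 4. Expected numbers out of 730:
  chestnut: 730 × 1/4 = 182.5
  palomino: 730 × 2/4 = 365
  cremello: 730 × 1/4 = 182.5
χ² = Σ (O − E)² / E
  chestnut: (156 − 182.5)² / 182.5 = 3.8479
  palomino: (429 − 365)² / 365 = 11.2219
  cremello: (145 − 182.5)² / 182.5 = 7.7055
χ² = 3.8479 + 11.2219 + 7.7055 = 22.7753 ≈ 22.775

22.775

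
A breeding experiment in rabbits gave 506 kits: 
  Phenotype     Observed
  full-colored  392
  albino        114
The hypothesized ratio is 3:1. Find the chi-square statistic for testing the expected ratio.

Under the 3:1 hypothesis (Σ ratio = 4, N = 506):
  full-colored: 506 × 3/4 = 379.5
  albino: 506 × 1/4 = 126.5
χ² = Σ (O − E)² / E
  full-colored: (392 − 379.5)² / 379.5 = 0.4117
  albino: (114 − 126.5)² / 126.5 = 1.2352
χ² = 0.4117 + 1.2352 = 1.6469 ≈ 1.647

1.647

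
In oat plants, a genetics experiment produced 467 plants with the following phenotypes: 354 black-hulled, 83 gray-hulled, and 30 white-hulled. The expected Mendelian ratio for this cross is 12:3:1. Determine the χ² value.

0.300

Expected counts for N = 467 under a 12:3:1 ratio (total parts = 16):
  black-hulled: 467 × 12/16 = 350.25
  gray-hulled: 467 × 3/16 = 87.5625
  white-hulled: 467 × 1/16 = 29.1875
χ² = Σ (O − E)² / E
  black-hulled: (354 − 350.25)² / 350.25 = 0.0401
  gray-hulled: (83 − 87.5625)² / 87.5625 = 0.2377
  white-hulled: (30 − 29.1875)² / 29.1875 = 0.0226
χ² = 0.0401 + 0.2377 + 0.0226 = 0.3004 ≈ 0.300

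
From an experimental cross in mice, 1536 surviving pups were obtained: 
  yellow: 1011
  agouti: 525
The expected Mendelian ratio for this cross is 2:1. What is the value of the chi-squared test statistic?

0.495

Under the 2:1 hypothesis (Σ ratio = 3, N = 1536):
  yellow: 1536 × 2/3 = 1024
  agouti: 1536 × 1/3 = 512
χ² = Σ (O − E)² / E
  yellow: (1011 − 1024)² / 1024 = 0.1650
  agouti: (525 − 512)² / 512 = 0.3301
χ² = 0.1650 + 0.3301 = 0.4951 ≈ 0.495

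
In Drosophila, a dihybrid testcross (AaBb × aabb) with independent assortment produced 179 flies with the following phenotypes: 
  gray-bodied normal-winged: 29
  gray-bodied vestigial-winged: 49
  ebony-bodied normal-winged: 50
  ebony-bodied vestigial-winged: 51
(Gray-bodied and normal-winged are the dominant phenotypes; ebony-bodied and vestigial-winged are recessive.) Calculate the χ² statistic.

A dihybrid testcross with independent assortment gives a 1:1:1:1 ratio.
Total ratio parts = 4. Expected numbers out of 179:
  gray-bodied normal-winged: 179 × 1/4 = 44.75
  gray-bodied vestigial-winged: 179 × 1/4 = 44.75
  ebony-bodied normal-winged: 179 × 1/4 = 44.75
  ebony-bodied vestigial-winged: 179 × 1/4 = 44.75
χ² = Σ (O − E)² / E
  gray-bodied normal-winged: (29 − 44.75)² / 44.75 = 5.5433
  gray-bodied vestigial-winged: (49 − 44.75)² / 44.75 = 0.4036
  ebony-bodied normal-winged: (50 − 44.75)² / 44.75 = 0.6159
  ebony-bodied vestigial-winged: (51 − 44.75)² / 44.75 = 0.8729
χ² = 5.5433 + 0.4036 + 0.6159 + 0.8729 = 7.4357 ≈ 7.436

7.436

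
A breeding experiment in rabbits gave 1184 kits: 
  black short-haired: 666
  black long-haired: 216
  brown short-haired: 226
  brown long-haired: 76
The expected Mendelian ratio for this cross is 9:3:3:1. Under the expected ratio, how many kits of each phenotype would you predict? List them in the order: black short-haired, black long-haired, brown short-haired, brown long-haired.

666, 222, 222, 74

Expected counts for N = 1184 under a 9:3:3:1 ratio (total parts = 16):
  black short-haired: 1184 × 9/16 = 666
  black long-haired: 1184 × 3/16 = 222
  brown short-haired: 1184 × 3/16 = 222
  brown long-haired: 1184 × 1/16 = 74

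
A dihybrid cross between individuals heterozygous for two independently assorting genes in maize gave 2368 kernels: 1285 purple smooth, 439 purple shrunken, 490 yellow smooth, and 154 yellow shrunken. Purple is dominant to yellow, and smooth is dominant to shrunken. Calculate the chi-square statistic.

6.724

A dihybrid F₂ with independent assortment and complete dominance at both loci gives a 9:3:3:1 phenotypic ratio.
The 9:3:3:1 ratio has 16 parts, so with N = 2368 the expected counts are:
  purple smooth: 2368 × 9/16 = 1332
  purple shrunken: 2368 × 3/16 = 444
  yellow smooth: 2368 × 3/16 = 444
  yellow shrunken: 2368 × 1/16 = 148
χ² = Σ (O − E)² / E
  purple smooth: (1285 − 1332)² / 1332 = 1.6584
  purple shrunken: (439 − 444)² / 444 = 0.0563
  yellow smooth: (490 − 444)² / 444 = 4.7658
  yellow shrunken: (154 − 148)² / 148 = 0.2432
χ² = 1.6584 + 0.0563 + 4.7658 + 0.2432 = 6.7237 ≈ 6.724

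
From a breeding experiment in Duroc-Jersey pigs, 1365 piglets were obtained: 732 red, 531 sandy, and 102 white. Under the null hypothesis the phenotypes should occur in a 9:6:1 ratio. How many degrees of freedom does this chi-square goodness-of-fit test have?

2

A goodness-of-fit test with 3 phenotype classes has df = 3 − 1 = 2.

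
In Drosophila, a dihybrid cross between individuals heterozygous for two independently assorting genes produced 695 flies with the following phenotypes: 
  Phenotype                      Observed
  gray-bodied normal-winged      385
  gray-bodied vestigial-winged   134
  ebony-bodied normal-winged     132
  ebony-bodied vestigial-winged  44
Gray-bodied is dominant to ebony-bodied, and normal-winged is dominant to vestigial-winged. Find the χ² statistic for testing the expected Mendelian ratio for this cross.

0.224

A dihybrid F₂ with independent assortment and complete dominance at both loci gives a 9:3:3:1 phenotypic ratio.
Total ratio parts = 16. Expected numbers out of 695:
  gray-bodied normal-winged: 695 × 9/16 = 390.9375
  gray-bodied vestigial-winged: 695 × 3/16 = 130.3125
  ebony-bodied normal-winged: 695 × 3/16 = 130.3125
  ebony-bodied vestigial-winged: 695 × 1/16 = 43.4375
χ² = Σ (O − E)² / E
  gray-bodied normal-winged: (385 − 390.9375)² / 390.9375 = 0.0902
  gray-bodied vestigial-winged: (134 − 130.3125)² / 130.3125 = 0.1043
  ebony-bodied normal-winged: (132 − 130.3125)² / 130.3125 = 0.0219
  ebony-bodied vestigial-winged: (44 − 43.4375)² / 43.4375 = 0.0073
χ² = 0.0902 + 0.1043 + 0.0219 + 0.0073 = 0.2237 ≈ 0.224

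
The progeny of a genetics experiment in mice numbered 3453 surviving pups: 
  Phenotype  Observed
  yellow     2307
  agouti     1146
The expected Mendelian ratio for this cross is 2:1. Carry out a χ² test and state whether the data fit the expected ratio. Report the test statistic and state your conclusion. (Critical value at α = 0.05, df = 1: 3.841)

Under the 2:1 hypothesis (Σ ratio = 3, N = 3453):
  yellow: 3453 × 2/3 = 2302
  agouti: 3453 × 1/3 = 1151
χ² = Σ (O − E)² / E
  yellow: (2307 − 2302)² / 2302 = 0.0109
  agouti: (1146 − 1151)² / 1151 = 0.0217
χ² = 0.0109 + 0.0217 = 0.0326 ≈ 0.033
Degrees of freedom = 2 − 1 = 1; critical value at α = 0.05 is 3.841.
Since 0.033 < 3.841, we fail to reject the null hypothesis — the data are consistent with the 2:1 ratio.

0.033; consistent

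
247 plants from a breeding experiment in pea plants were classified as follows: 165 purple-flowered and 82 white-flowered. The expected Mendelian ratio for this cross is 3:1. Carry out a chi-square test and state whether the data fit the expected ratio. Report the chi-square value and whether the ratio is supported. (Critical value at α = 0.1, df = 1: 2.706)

8.854; not consistent

Total ratio parts = 4. Expected numbers out of 247:
  purple-flowered: 247 × 3/4 = 185.25
  white-flowered: 247 × 1/4 = 61.75
χ² = Σ (O − E)² / E
  purple-flowered: (165 − 185.25)² / 185.25 = 2.2136
  white-flowered: (82 − 61.75)² / 61.75 = 6.6407
χ² = 2.2136 + 6.6407 = 8.8543 ≈ 8.854
Degrees of freedom = 2 − 1 = 1; critical value at α = 0.1 is 2.706.
Since 8.854 > 2.706, we reject the null hypothesis — the data do not fit the 3:1 ratio.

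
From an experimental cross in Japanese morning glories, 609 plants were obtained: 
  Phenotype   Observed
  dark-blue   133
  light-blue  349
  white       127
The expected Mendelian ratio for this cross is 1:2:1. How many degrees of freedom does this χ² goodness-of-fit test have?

2

A goodness-of-fit test with 3 phenotype classes has df = 3 − 1 = 2.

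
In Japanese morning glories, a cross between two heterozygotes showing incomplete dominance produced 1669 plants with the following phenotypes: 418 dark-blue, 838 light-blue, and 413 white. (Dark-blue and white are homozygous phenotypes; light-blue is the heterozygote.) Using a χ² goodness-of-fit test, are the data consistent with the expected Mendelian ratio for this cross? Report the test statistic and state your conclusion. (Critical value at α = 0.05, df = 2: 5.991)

With incomplete dominance, a heterozygote × heterozygote cross gives a 1:2:1 phenotypic ratio.
Total ratio parts = 4. Expected numbers out of 1669:
  dark-blue: 1669 × 1/4 = 417.25
  light-blue: 1669 × 2/4 = 834.5
  white: 1669 × 1/4 = 417.25
χ² = Σ (O − E)² / E
  dark-blue: (418 − 417.25)² / 417.25 = 0.0013
  light-blue: (838 − 834.5)² / 834.5 = 0.0147
  white: (413 − 417.25)² / 417.25 = 0.0433
χ² = 0.0013 + 0.0147 + 0.0433 = 0.0593 ≈ 0.059
Degrees of freedom = 3 − 1 = 2; critical value at α = 0.05 is 5.991.
Since 0.059 < 5.991, we fail to reject the null hypothesis — the data are consistent with the 1:2:1 ratio.

0.059; consistent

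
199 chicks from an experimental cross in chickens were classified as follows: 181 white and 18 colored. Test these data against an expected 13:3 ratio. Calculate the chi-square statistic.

The 13:3 ratio has 16 parts, so with N = 199 the expected counts are:
  white: 199 × 13/16 = 161.6875
  colored: 199 × 3/16 = 37.3125
χ² = Σ (O − E)² / E
  white: (181 − 161.6875)² / 161.6875 = 2.3068
  colored: (18 − 37.3125)² / 37.3125 = 9.9959
χ² = 2.3068 + 9.9959 = 12.3027 ≈ 12.303

12.303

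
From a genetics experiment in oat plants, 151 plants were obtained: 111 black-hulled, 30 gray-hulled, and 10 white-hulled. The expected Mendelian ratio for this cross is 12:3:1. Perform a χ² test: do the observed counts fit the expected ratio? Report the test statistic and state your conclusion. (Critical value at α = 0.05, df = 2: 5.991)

Expected counts for N = 151 under a 12:3:1 ratio (total parts = 16):
  black-hulled: 151 × 12/16 = 113.25
  gray-hulled: 151 × 3/16 = 28.3125
  white-hulled: 151 × 1/16 = 9.4375
χ² = Σ (O − E)² / E
  black-hulled: (111 − 113.25)² / 113.25 = 0.0447
  gray-hulled: (30 − 28.3125)² / 28.3125 = 0.1006
  white-hulled: (10 − 9.4375)² / 9.4375 = 0.0335
χ² = 0.0447 + 0.1006 + 0.0335 = 0.1788 ≈ 0.179
Degrees of freedom = 3 − 1 = 2; critical value at α = 0.05 is 5.991.
Since 0.179 < 5.991, we fail to reject the null hypothesis — the data are consistent with the 12:3:1 ratio.

0.179; consistent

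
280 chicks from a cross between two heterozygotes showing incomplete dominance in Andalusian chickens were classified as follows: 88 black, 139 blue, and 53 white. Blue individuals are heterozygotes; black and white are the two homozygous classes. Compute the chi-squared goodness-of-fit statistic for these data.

8.764

With incomplete dominance, a heterozygote × heterozygote cross gives a 1:2:1 phenotypic ratio.
Under the 1:2:1 hypothesis (Σ ratio = 4, N = 280):
  black: 280 × 1/4 = 70
  blue: 280 × 2/4 = 140
  white: 280 × 1/4 = 70
χ² = Σ (O − E)² / E
  black: (88 − 70)² / 70 = 4.6286
  blue: (139 − 140)² / 140 = 0.0071
  white: (53 − 70)² / 70 = 4.1286
χ² = 4.6286 + 0.0071 + 4.1286 = 8.7643 ≈ 8.764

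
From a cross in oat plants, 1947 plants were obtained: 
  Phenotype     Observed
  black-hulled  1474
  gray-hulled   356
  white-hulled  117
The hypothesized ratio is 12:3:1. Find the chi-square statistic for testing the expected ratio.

0.535

Under the 12:3:1 hypothesis (Σ ratio = 16, N = 1947):
  black-hulled: 1947 × 12/16 = 1460.25
  gray-hulled: 1947 × 3/16 = 365.0625
  white-hulled: 1947 × 1/16 = 121.6875
χ² = Σ (O − E)² / E
  black-hulled: (1474 − 1460.25)² / 1460.25 = 0.1295
  gray-hulled: (356 − 365.0625)² / 365.0625 = 0.2250
  white-hulled: (117 − 121.6875)² / 121.6875 = 0.1806
χ² = 0.1295 + 0.2250 + 0.1806 = 0.5351 ≈ 0.535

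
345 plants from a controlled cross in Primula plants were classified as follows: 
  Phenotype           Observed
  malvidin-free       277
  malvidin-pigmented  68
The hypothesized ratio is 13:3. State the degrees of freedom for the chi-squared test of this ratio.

A goodness-of-fit test with 2 phenotype classes has df = 2 − 1 = 1.

1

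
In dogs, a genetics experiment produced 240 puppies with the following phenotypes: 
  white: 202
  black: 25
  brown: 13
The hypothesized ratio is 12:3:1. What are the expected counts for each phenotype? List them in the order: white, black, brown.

180, 45, 15

Under the 12:3:1 hypothesis (Σ ratio = 16, N = 240):
  white: 240 × 12/16 = 180
  black: 240 × 3/16 = 45
  brown: 240 × 1/16 = 15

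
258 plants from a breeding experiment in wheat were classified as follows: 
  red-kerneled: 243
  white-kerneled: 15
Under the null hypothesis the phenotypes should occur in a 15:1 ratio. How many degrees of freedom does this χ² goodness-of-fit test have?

A goodness-of-fit test with 2 phenotype classes has df = 2 − 1 = 1.

1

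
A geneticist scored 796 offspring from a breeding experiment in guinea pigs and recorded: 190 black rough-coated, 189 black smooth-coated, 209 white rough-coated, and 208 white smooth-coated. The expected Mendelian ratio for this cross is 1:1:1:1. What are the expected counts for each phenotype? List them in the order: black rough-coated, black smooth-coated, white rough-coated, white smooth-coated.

199, 199, 199, 199

The 1:1:1:1 ratio has 4 parts, so with N = 796 the expected counts are:
  black rough-coated: 796 × 1/4 = 199
  black smooth-coated: 796 × 1/4 = 199
  white rough-coated: 796 × 1/4 = 199
  white smooth-coated: 796 × 1/4 = 199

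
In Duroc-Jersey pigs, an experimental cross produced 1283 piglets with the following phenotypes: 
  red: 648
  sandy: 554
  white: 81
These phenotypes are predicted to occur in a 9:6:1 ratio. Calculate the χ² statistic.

18.570

The 9:6:1 ratio has 16 parts, so with N = 1283 the expected counts are:
  red: 1283 × 9/16 = 721.6875
  sandy: 1283 × 6/16 = 481.125
  white: 1283 × 1/16 = 80.1875
χ² = Σ (O − E)² / E
  red: (648 − 721.6875)² / 721.6875 = 7.5238
  sandy: (554 − 481.125)² / 481.125 = 11.0382
  white: (81 − 80.1875)² / 80.1875 = 0.0082
χ² = 7.5238 + 11.0382 + 0.0082 = 18.5702 ≈ 18.570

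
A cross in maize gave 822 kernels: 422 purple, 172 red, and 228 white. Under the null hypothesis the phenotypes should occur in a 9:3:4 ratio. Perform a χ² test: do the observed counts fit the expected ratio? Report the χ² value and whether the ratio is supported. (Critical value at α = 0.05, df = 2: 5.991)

8.062; not consistent

The 9:3:4 ratio has 16 parts, so with N = 822 the expected counts are:
  purple: 822 × 9/16 = 462.375
  red: 822 × 3/16 = 154.125
  white: 822 × 4/16 = 205.5
χ² = Σ (O − E)² / E
  purple: (422 − 462.375)² / 462.375 = 3.5256
  red: (172 − 154.125)² / 154.125 = 2.0731
  white: (228 − 205.5)² / 205.5 = 2.4635
χ² = 3.5256 + 2.0731 + 2.4635 = 8.0622 ≈ 8.062
Degrees of freedom = 3 − 1 = 2; critical value at α = 0.05 is 5.991.
Since 8.062 > 5.991, we reject the null hypothesis — the data do not fit the 9:3:4 ratio.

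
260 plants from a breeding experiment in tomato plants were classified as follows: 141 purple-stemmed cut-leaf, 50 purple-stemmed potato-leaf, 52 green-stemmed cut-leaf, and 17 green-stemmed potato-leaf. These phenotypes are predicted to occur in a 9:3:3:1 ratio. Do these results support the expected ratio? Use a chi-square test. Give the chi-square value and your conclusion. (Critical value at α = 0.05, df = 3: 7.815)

0.472; consistent

Total ratio parts = 16. Expected numbers out of 260:
  purple-stemmed cut-leaf: 260 × 9/16 = 146.25
  purple-stemmed potato-leaf: 260 × 3/16 = 48.75
  green-stemmed cut-leaf: 260 × 3/16 = 48.75
  green-stemmed potato-leaf: 260 × 1/16 = 16.25
χ² = Σ (O − E)² / E
  purple-stemmed cut-leaf: (141 − 146.25)² / 146.25 = 0.1885
  purple-stemmed potato-leaf: (50 − 48.75)² / 48.75 = 0.0321
  green-stemmed cut-leaf: (52 − 48.75)² / 48.75 = 0.2167
  green-stemmed potato-leaf: (17 − 16.25)² / 16.25 = 0.0346
χ² = 0.1885 + 0.0321 + 0.2167 + 0.0346 = 0.4719 ≈ 0.472
Degrees of freedom = 4 − 1 = 3; critical value at α = 0.05 is 7.815.
Since 0.472 < 7.815, we fail to reject the null hypothesis — the data are consistent with the 9:3:3:1 ratio.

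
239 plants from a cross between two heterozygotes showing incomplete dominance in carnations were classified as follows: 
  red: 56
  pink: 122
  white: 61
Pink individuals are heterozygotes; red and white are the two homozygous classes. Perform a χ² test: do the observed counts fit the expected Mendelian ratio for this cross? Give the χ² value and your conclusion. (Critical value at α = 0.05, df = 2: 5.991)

With incomplete dominance, a heterozygote × heterozygote cross gives a 1:2:1 phenotypic ratio.
Under the 1:2:1 hypothesis (Σ ratio = 4, N = 239):
  red: 239 × 1/4 = 59.75
  pink: 239 × 2/4 = 119.5
  white: 239 × 1/4 = 59.75
χ² = Σ (O − E)² / E
  red: (56 − 59.75)² / 59.75 = 0.2354
  pink: (122 − 119.5)² / 119.5 = 0.0523
  white: (61 − 59.75)² / 59.75 = 0.0262
χ² = 0.2354 + 0.0523 + 0.0262 = 0.3139 ≈ 0.314
Degrees of freedom = 3 − 1 = 2; critical value at α = 0.05 is 5.991.
Since 0.314 < 5.991, we fail to reject the null hypothesis — the data are consistent with the 1:2:1 ratio.

0.314; consistent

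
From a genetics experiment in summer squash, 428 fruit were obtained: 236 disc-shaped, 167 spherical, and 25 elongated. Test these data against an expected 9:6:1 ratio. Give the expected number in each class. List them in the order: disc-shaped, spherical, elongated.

Expected counts for N = 428 under a 9:6:1 ratio (total parts = 16):
  disc-shaped: 428 × 9/16 = 240.75
  spherical: 428 × 6/16 = 160.5
  elongated: 428 × 1/16 = 26.75

240.75, 160.5, 26.75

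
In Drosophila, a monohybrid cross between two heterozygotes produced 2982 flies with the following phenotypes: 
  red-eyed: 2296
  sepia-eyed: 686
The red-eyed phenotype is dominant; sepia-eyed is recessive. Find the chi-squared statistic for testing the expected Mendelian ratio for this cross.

6.332

For a monohybrid cross between heterozygotes with complete dominance, the expected phenotypic ratio is 3:1.
Under the 3:1 hypothesis (Σ ratio = 4, N = 2982):
  red-eyed: 2982 × 3/4 = 2236.5
  sepia-eyed: 2982 × 1/4 = 745.5
χ² = Σ (O − E)² / E
  red-eyed: (2296 − 2236.5)² / 2236.5 = 1.5829
  sepia-eyed: (686 − 745.5)² / 745.5 = 4.7488
χ² = 1.5829 + 4.7488 = 6.3317 ≈ 6.332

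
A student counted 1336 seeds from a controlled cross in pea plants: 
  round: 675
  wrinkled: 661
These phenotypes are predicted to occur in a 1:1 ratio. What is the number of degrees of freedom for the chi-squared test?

1

A goodness-of-fit test with 2 phenotype classes has df = 2 − 1 = 1.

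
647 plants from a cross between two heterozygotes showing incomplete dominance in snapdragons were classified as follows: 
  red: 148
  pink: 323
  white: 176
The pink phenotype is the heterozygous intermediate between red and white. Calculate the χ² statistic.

2.425

With incomplete dominance, a heterozygote × heterozygote cross gives a 1:2:1 phenotypic ratio.
The 1:2:1 ratio has 4 parts, so with N = 647 the expected counts are:
  red: 647 × 1/4 = 161.75
  pink: 647 × 2/4 = 323.5
  white: 647 × 1/4 = 161.75
χ² = Σ (O − E)² / E
  red: (148 − 161.75)² / 161.75 = 1.1689
  pink: (323 − 323.5)² / 323.5 = 0.0008
  white: (176 − 161.75)² / 161.75 = 1.2554
χ² = 1.1689 + 0.0008 + 1.2554 = 2.4251 ≈ 2.425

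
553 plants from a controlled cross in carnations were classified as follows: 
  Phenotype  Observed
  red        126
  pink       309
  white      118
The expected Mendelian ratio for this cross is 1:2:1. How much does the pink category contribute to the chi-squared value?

Expected counts for N = 553 under a 1:2:1 ratio (total parts = 4):
  red: 553 × 1/4 = 138.25
  pink: 553 × 2/4 = 276.5
  white: 553 × 1/4 = 138.25
Contribution of pink: (309 − 276.5)² / 276.5 = 3.8201

3.820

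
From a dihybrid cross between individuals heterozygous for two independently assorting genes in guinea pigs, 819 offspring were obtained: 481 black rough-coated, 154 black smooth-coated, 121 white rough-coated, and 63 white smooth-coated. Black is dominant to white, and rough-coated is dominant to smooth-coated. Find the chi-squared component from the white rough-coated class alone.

6.905

A dihybrid F₂ with independent assortment and complete dominance at both loci gives a 9:3:3:1 phenotypic ratio.
The 9:3:3:1 ratio has 16 parts, so with N = 819 the expected counts are:
  black rough-coated: 819 × 9/16 = 460.6875
  black smooth-coated: 819 × 3/16 = 153.5625
  white rough-coated: 819 × 3/16 = 153.5625
  white smooth-coated: 819 × 1/16 = 51.1875
Contribution of white rough-coated: (121 − 153.5625)² / 153.5625 = 6.9048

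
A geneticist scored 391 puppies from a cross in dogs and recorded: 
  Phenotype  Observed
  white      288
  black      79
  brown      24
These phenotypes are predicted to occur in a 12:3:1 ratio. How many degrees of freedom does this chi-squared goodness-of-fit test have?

A goodness-of-fit test with 3 phenotype classes has df = 3 − 1 = 2.

2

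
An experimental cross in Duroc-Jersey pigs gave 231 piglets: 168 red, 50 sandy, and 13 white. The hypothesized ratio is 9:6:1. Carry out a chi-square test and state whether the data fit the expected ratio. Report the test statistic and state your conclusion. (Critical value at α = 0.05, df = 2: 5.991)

26.778; not consistent

Under the 9:6:1 hypothesis (Σ ratio = 16, N = 231):
  red: 231 × 9/16 = 129.9375
  sandy: 231 × 6/16 = 86.625
  white: 231 × 1/16 = 14.4375
χ² = Σ (O − E)² / E
  red: (168 − 129.9375)² / 129.9375 = 11.1496
  sandy: (50 − 86.625)² / 86.625 = 15.4850
  white: (13 − 14.4375)² / 14.4375 = 0.1431
χ² = 11.1496 + 15.4850 + 0.1431 = 26.7777 ≈ 26.778
Degrees of freedom = 3 − 1 = 2; critical value at α = 0.05 is 5.991.
Since 26.778 > 5.991, we reject the null hypothesis — the data do not fit the 9:6:1 ratio.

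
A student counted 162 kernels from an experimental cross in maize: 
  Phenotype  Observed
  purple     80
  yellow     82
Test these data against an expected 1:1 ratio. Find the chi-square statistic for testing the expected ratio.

0.025

Total ratio parts = 2. Expected numbers out of 162:
  purple: 162 × 1/2 = 81
  yellow: 162 × 1/2 = 81
χ² = Σ (O − E)² / E
  purple: (80 − 81)² / 81 = 0.0123
  yellow: (82 − 81)² / 81 = 0.0123
χ² = 0.0123 + 0.0123 = 0.0246 ≈ 0.025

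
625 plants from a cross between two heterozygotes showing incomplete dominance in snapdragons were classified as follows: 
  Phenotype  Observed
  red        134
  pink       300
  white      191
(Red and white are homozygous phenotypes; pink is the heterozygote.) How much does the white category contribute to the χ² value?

7.728

With incomplete dominance, a heterozygote × heterozygote cross gives a 1:2:1 phenotypic ratio.
The 1:2:1 ratio has 4 parts, so with N = 625 the expected counts are:
  red: 625 × 1/4 = 156.25
  pink: 625 × 2/4 = 312.5
  white: 625 × 1/4 = 156.25
Contribution of white: (191 − 156.25)² / 156.25 = 7.7284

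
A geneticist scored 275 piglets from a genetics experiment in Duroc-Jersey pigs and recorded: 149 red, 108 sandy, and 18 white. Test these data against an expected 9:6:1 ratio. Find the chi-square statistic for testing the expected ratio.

0.478

Total ratio parts = 16. Expected numbers out of 275:
  red: 275 × 9/16 = 154.6875
  sandy: 275 × 6/16 = 103.125
  white: 275 × 1/16 = 17.1875
χ² = Σ (O − E)² / E
  red: (149 − 154.6875)² / 154.6875 = 0.2091
  sandy: (108 − 103.125)² / 103.125 = 0.2305
  white: (18 − 17.1875)² / 17.1875 = 0.0384
χ² = 0.2091 + 0.2305 + 0.0384 = 0.478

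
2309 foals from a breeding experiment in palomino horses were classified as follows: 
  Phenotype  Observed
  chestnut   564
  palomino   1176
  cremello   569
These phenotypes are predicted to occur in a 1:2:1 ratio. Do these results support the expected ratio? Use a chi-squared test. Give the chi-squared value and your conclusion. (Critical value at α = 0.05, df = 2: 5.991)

Total ratio parts = 4. Expected numbers out of 2309:
  chestnut: 2309 × 1/4 = 577.25
  palomino: 2309 × 2/4 = 1154.5
  cremello: 2309 × 1/4 = 577.25
χ² = Σ (O − E)² / E
  chestnut: (564 − 577.25)² / 577.25 = 0.3041
  palomino: (1176 − 1154.5)² / 1154.5 = 0.4004
  cremello: (569 − 577.25)² / 577.25 = 0.1179
χ² = 0.3041 + 0.4004 + 0.1179 = 0.8224 ≈ 0.822
Degrees of freedom = 3 − 1 = 2; critical value at α = 0.05 is 5.991.
Since 0.822 < 5.991, we fail to reject the null hypothesis — the data are consistent with the 1:2:1 ratio.

0.822; consistent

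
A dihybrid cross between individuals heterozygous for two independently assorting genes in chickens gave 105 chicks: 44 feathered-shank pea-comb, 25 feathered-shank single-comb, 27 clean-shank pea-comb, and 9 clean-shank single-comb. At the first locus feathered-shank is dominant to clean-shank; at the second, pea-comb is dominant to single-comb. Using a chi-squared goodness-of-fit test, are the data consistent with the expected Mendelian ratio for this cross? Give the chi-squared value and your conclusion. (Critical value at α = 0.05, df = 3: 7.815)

A dihybrid F₂ with independent assortment and complete dominance at both loci gives a 9:3:3:1 phenotypic ratio.
The 9:3:3:1 ratio has 16 parts, so with N = 105 the expected counts are:
  feathered-shank pea-comb: 105 × 9/16 = 59.0625
  feathered-shank single-comb: 105 × 3/16 = 19.6875
  clean-shank pea-comb: 105 × 3/16 = 19.6875
  clean-shank single-comb: 105 × 1/16 = 6.5625
χ² = Σ (O − E)² / E
  feathered-shank pea-comb: (44 − 59.0625)² / 59.0625 = 3.8413
  feathered-shank single-comb: (25 − 19.6875)² / 19.6875 = 1.4335
  clean-shank pea-comb: (27 − 19.6875)² / 19.6875 = 2.7161
  clean-shank single-comb: (9 − 6.5625)² / 6.5625 = 0.9054
χ² = 3.8413 + 1.4335 + 2.7161 + 0.9054 = 8.8963 ≈ 8.896
Degrees of freedom = 4 − 1 = 3; critical value at α = 0.05 is 7.815.
Since 8.896 > 7.815, we reject the null hypothesis — the data do not fit the 9:3:3:1 ratio.

8.896; not consistent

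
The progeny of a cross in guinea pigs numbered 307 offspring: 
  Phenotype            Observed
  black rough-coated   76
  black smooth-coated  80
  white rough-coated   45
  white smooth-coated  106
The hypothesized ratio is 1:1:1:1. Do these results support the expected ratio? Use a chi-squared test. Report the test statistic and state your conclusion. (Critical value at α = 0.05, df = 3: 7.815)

24.427; not consistent

Total ratio parts = 4. Expected numbers out of 307:
  black rough-coated: 307 × 1/4 = 76.75
  black smooth-coated: 307 × 1/4 = 76.75
  white rough-coated: 307 × 1/4 = 76.75
  white smooth-coated: 307 × 1/4 = 76.75
χ² = Σ (O − E)² / E
  black rough-coated: (76 − 76.75)² / 76.75 = 0.0073
  black smooth-coated: (80 − 76.75)² / 76.75 = 0.1376
  white rough-coated: (45 − 76.75)² / 76.75 = 13.1344
  white smooth-coated: (106 − 76.75)² / 76.75 = 11.1474
χ² = 0.0073 + 0.1376 + 13.1344 + 11.1474 = 24.4267 ≈ 24.427
Degrees of freedom = 4 − 1 = 3; critical value at α = 0.05 is 7.815.
Since 24.427 > 7.815, we reject the null hypothesis — the data do not fit the 1:1:1:1 ratio.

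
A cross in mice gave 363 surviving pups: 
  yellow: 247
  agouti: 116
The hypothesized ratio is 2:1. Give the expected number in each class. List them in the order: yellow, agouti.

242, 121

Expected counts for N = 363 under a 2:1 ratio (total parts = 3):
  yellow: 363 × 2/3 = 242
  agouti: 363 × 1/3 = 121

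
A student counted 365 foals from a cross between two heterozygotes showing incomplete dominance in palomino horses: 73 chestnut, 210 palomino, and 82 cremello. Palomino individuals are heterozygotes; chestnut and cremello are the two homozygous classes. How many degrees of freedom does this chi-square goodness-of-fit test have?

2

With incomplete dominance, a heterozygote × heterozygote cross gives a 1:2:1 phenotypic ratio.
A goodness-of-fit test with 3 phenotype classes has df = 3 − 1 = 2.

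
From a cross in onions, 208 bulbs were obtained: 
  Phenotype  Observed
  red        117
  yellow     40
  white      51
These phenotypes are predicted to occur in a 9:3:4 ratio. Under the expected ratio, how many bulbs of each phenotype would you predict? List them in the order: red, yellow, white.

117, 39, 52

Under the 9:3:4 hypothesis (Σ ratio = 16, N = 208):
  red: 208 × 9/16 = 117
  yellow: 208 × 3/16 = 39
  white: 208 × 4/16 = 52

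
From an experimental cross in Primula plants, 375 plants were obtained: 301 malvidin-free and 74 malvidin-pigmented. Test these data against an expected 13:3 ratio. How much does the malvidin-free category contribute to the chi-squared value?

0.045

The 13:3 ratio has 16 parts, so with N = 375 the expected counts are:
  malvidin-free: 375 × 13/16 = 304.6875
  malvidin-pigmented: 375 × 3/16 = 70.3125
Contribution of malvidin-free: (301 − 304.6875)² / 304.6875 = 0.0446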